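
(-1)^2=1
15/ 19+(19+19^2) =7235/ 19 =380.79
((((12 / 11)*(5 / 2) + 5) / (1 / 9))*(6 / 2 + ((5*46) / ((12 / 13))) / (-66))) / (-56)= 26095 / 27104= 0.96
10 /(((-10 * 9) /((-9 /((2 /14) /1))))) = 7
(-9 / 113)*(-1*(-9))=-81 / 113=-0.72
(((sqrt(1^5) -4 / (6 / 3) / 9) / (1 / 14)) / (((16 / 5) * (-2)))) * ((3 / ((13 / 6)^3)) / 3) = -735 / 4394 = -0.17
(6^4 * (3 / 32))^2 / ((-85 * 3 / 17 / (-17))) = 334611 / 20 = 16730.55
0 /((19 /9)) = 0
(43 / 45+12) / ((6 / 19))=11077 / 270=41.03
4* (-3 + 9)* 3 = 72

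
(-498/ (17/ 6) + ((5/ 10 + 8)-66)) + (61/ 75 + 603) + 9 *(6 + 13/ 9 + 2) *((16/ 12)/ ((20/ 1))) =376.22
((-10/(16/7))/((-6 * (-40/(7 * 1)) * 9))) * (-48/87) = 49/6264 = 0.01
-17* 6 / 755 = -102 / 755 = -0.14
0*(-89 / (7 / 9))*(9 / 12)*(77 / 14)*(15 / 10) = 0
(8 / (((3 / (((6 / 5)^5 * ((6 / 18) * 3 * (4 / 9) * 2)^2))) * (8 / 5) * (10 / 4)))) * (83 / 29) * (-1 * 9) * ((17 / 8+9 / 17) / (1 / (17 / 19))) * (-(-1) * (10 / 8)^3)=-113544 / 725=-156.61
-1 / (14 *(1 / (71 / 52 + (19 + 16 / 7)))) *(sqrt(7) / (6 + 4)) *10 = -8245 *sqrt(7) / 5096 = -4.28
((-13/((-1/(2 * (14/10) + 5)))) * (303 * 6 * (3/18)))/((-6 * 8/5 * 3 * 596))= -17069/9536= -1.79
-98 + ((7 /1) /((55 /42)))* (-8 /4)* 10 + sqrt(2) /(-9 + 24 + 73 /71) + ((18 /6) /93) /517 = -3284077 /16027 + 71* sqrt(2) /1138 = -204.82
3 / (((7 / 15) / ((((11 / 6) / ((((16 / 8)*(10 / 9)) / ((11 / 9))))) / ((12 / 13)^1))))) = 1573 / 224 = 7.02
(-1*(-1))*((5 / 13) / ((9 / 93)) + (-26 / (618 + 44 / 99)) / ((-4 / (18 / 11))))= 9531097 / 2387814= 3.99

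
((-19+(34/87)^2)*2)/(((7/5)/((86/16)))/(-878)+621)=-26928984350/443642228433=-0.06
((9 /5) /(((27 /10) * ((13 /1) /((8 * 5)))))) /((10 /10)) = 80 /39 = 2.05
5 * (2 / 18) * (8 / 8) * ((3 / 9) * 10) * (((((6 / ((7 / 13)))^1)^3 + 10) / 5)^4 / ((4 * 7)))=26098537597408872660488 / 65400082024725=399059707.41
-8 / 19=-0.42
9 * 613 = 5517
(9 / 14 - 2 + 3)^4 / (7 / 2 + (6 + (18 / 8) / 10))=0.75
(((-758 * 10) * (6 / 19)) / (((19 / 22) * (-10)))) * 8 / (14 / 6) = 2401344 / 2527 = 950.27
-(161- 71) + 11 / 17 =-89.35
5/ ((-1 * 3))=-5/ 3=-1.67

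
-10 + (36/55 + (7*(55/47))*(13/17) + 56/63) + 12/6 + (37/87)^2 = -1287928/110873235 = -0.01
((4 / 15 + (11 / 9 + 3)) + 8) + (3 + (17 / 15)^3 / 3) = 161738 / 10125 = 15.97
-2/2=-1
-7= -7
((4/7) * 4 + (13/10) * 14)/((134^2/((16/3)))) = 956/157115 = 0.01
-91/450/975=-7/33750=-0.00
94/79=1.19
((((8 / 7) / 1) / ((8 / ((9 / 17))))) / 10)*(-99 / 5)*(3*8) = -10692 / 2975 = -3.59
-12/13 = -0.92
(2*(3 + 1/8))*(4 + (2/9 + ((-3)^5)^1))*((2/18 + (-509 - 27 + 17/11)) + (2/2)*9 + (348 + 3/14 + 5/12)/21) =25254917525/33264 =759226.72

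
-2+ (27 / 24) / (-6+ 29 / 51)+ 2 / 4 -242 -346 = -1306791 / 2216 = -589.71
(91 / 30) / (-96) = -0.03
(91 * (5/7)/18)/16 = 65/288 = 0.23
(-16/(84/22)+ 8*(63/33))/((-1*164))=-640/9471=-0.07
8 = 8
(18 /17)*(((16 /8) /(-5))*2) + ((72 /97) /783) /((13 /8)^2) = -102642232 /121226235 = -0.85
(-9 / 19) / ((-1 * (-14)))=-9 / 266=-0.03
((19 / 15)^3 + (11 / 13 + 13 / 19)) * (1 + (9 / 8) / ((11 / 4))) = 8369783 / 1667250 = 5.02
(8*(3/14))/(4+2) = 2/7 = 0.29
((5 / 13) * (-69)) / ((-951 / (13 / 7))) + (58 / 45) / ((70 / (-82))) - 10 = -817243 / 71325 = -11.46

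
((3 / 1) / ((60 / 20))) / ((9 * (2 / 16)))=8 / 9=0.89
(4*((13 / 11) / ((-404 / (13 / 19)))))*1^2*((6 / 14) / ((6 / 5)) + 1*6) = -15041 / 295526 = -0.05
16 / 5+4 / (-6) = 38 / 15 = 2.53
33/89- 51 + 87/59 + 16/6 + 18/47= -34135721/740391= -46.10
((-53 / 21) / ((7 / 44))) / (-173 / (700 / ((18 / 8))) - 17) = 932800 / 1032297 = 0.90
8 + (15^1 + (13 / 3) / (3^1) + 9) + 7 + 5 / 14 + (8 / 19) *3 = 100703 / 2394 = 42.06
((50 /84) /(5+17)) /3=25 /2772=0.01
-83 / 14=-5.93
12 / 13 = 0.92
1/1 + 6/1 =7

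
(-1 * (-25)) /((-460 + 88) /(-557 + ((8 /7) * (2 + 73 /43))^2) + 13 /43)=10502056195 /416852329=25.19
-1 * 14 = -14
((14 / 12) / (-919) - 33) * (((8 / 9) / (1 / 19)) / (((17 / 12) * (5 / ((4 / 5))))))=-221274304 / 3515175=-62.95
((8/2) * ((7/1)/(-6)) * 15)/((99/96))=-2240/33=-67.88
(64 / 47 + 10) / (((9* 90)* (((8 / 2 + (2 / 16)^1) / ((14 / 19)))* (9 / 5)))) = 9968 / 7160967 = 0.00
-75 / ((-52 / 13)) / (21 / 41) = 1025 / 28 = 36.61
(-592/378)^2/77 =87616/2750517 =0.03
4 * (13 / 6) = 26 / 3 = 8.67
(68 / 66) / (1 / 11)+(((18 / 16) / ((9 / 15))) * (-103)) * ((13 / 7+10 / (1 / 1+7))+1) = -525409 / 672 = -781.86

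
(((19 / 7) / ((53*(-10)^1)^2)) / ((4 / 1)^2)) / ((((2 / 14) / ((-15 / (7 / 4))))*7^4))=-57 / 3776869040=-0.00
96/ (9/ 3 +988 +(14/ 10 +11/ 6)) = 2880/ 29827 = 0.10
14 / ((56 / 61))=61 / 4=15.25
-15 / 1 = -15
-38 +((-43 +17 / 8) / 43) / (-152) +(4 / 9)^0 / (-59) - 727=-2360051875 / 3084992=-765.01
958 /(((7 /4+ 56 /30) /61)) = 3506280 /217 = 16157.97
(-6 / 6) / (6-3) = -1 / 3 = -0.33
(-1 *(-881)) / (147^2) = 0.04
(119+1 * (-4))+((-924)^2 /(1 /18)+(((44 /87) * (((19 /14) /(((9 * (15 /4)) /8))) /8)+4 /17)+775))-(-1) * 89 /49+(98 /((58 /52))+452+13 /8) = 1202942772414949 /78268680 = 15369401.56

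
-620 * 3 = -1860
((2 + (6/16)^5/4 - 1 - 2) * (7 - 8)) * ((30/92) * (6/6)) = 1962435/6029312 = 0.33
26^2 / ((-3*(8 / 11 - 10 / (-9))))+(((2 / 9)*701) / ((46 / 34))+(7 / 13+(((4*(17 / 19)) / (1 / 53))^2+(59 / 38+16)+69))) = 490424051749 / 13600314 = 36059.76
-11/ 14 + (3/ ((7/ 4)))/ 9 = -25/ 42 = -0.60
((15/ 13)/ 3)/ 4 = 5/ 52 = 0.10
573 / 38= 15.08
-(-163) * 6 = 978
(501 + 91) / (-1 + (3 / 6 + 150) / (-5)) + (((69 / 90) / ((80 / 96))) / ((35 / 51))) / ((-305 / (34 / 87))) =-45821234434 / 2406945625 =-19.04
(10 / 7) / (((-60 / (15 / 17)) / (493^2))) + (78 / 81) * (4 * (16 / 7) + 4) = -1925311 / 378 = -5093.42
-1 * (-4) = 4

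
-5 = -5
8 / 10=4 / 5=0.80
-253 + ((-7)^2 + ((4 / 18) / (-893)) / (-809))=-204.00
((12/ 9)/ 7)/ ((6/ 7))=2/ 9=0.22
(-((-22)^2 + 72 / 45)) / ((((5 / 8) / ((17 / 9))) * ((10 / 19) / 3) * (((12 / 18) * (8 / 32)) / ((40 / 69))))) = -29096.59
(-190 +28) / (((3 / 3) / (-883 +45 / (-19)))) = 2725164 / 19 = 143429.68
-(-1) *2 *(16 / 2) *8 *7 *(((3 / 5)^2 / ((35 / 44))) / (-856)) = -6336 / 13375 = -0.47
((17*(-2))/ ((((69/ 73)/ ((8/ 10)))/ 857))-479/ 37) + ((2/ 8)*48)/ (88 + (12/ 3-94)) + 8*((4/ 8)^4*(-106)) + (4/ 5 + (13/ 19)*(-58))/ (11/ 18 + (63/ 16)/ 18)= -1436424843238/ 57965865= -24780.53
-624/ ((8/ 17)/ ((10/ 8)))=-3315/ 2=-1657.50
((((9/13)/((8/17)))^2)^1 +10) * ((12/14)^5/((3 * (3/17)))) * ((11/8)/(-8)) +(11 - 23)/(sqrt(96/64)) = -4 * sqrt(6) - 664291881/363569024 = -11.63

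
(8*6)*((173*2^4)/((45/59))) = 174199.47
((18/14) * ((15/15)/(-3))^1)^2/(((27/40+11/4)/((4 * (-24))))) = -34560/6713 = -5.15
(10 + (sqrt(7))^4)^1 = 59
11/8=1.38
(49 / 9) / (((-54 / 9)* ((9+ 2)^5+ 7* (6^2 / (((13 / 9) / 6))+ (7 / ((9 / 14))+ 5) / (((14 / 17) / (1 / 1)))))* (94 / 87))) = -0.00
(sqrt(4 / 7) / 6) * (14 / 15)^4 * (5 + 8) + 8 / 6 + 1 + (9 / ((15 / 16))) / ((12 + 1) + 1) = 71344 * sqrt(7) / 151875 + 317 / 105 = 4.26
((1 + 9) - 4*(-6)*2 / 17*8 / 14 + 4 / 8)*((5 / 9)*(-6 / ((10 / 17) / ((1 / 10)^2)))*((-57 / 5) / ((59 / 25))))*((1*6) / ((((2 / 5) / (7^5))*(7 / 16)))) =112731066 / 59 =1910696.03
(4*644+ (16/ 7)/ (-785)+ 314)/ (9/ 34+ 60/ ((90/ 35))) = 1619814468/ 13226465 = 122.47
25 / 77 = 0.32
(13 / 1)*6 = 78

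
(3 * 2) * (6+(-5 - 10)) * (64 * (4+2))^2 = -7962624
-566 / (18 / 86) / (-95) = 24338 / 855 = 28.47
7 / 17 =0.41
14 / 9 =1.56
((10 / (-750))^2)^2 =1 / 31640625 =0.00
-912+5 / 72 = -65659 / 72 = -911.93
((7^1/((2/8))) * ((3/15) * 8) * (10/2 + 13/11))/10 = 7616/275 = 27.69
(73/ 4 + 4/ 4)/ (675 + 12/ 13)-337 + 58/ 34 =-200326583/ 597516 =-335.27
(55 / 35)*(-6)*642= -42372 / 7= -6053.14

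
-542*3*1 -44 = -1670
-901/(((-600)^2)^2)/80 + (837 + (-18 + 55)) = 9061631999999099/10368000000000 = 874.00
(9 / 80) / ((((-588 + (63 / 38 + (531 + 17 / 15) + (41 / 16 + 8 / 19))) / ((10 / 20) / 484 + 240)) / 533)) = -63523298709 / 226112216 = -280.94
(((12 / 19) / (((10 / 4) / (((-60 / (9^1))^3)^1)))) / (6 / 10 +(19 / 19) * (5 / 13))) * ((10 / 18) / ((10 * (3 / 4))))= -26000 / 4617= -5.63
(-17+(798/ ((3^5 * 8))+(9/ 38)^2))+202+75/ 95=10892627/ 58482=186.26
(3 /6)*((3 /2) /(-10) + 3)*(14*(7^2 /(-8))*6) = -58653 /80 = -733.16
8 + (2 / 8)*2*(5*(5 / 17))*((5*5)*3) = 2147 / 34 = 63.15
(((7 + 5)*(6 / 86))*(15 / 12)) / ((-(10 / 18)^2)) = -3.39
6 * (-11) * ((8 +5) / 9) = -286 / 3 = -95.33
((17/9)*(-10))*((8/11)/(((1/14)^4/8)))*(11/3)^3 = -50573895680/243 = -208123027.49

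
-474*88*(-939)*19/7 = 744183792/7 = 106311970.29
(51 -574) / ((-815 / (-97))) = -50731 / 815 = -62.25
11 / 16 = 0.69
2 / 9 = 0.22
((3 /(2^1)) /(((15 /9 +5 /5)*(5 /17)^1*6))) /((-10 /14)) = -357 /800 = -0.45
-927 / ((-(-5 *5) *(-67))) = 927 / 1675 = 0.55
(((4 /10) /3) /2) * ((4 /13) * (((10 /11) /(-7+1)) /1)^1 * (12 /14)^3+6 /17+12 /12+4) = 0.35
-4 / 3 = -1.33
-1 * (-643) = 643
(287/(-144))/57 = -287/8208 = -0.03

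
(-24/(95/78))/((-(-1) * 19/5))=-1872/361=-5.19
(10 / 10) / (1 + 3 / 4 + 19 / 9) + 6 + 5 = 1565 / 139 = 11.26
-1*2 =-2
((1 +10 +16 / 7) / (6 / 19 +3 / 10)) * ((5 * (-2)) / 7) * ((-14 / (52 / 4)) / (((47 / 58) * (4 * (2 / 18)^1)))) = 5124300 / 55601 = 92.16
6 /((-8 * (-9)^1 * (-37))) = -1 /444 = -0.00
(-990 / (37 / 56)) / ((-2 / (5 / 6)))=23100 / 37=624.32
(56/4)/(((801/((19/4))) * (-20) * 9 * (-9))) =133/2595240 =0.00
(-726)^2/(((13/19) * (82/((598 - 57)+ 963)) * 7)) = 7530861888/3731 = 2018456.68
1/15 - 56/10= -83/15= -5.53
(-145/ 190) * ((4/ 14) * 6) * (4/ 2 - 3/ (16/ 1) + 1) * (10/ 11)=-19575/ 5852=-3.35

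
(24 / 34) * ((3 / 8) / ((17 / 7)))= 63 / 578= 0.11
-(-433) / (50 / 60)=2598 / 5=519.60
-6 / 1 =-6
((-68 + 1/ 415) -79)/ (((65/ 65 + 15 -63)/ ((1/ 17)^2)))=61004/ 5636945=0.01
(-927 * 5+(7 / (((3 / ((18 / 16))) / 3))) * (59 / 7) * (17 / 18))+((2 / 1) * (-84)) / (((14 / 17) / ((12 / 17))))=-75461 / 16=-4716.31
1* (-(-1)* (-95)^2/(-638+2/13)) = -117325/8292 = -14.15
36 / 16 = 2.25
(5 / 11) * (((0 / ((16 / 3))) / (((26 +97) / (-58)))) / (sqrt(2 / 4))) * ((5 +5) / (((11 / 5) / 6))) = 0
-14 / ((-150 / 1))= 7 / 75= 0.09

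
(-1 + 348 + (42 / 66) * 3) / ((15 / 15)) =348.91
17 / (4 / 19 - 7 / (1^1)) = -323 / 129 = -2.50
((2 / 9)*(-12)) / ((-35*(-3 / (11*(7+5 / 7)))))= -528 / 245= -2.16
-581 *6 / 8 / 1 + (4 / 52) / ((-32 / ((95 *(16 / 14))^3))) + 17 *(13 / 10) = -311249307 / 89180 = -3490.12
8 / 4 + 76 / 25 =126 / 25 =5.04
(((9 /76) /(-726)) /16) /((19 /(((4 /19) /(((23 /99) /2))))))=-27 /27765232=-0.00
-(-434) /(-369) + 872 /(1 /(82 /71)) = 26354162 /26199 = 1005.92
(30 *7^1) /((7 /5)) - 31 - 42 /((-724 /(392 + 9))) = 51499 /362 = 142.26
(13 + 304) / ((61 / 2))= 634 / 61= 10.39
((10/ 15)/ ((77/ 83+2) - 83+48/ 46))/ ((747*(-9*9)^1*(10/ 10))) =23/ 164971971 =0.00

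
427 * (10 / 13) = 4270 / 13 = 328.46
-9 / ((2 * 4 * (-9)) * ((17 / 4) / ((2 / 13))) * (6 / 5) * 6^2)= 0.00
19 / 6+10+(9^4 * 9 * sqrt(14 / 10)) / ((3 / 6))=79 / 6+118098 * sqrt(35) / 5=139748.60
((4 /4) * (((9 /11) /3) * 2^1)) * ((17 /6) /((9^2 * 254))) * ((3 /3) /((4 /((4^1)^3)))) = 136 /113157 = 0.00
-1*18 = -18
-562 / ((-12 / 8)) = 1124 / 3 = 374.67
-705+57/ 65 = -45768/ 65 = -704.12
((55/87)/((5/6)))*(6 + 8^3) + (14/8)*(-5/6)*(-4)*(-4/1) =32158/87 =369.63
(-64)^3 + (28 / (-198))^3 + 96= -254264915096 / 970299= -262048.00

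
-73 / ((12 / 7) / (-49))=25039 / 12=2086.58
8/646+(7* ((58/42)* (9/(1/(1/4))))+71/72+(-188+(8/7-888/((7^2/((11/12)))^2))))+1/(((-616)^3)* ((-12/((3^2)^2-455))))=-142192154267887/864813616128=-164.42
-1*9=-9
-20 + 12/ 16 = -77/ 4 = -19.25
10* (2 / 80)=1 / 4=0.25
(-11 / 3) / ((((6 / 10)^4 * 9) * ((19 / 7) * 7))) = -6875 / 41553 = -0.17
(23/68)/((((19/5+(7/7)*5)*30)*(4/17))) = 23/4224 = 0.01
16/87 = 0.18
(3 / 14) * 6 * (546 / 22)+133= 1814 / 11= 164.91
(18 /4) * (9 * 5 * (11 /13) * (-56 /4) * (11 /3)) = -8795.77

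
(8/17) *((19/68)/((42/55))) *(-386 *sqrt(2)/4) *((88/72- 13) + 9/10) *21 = 39489923 *sqrt(2)/10404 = 5367.86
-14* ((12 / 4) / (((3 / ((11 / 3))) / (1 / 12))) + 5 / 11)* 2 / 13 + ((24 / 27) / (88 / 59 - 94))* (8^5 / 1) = -1111604467 / 3512223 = -316.50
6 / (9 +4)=6 / 13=0.46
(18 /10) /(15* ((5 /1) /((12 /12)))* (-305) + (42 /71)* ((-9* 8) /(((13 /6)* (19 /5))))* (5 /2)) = -52611 /668976125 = -0.00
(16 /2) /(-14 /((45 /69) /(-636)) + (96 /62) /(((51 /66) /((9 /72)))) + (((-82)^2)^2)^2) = 5270 /1346577790647959387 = 0.00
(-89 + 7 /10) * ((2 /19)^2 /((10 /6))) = -5298 /9025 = -0.59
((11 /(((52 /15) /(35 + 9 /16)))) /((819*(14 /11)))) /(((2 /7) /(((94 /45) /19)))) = 3235903 /77680512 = 0.04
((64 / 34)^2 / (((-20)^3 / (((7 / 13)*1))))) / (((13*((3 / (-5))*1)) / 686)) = 0.02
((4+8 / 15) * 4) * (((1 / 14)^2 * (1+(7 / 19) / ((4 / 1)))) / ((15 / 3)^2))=1411 / 349125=0.00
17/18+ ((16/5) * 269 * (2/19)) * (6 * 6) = 3262.92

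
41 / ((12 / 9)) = 123 / 4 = 30.75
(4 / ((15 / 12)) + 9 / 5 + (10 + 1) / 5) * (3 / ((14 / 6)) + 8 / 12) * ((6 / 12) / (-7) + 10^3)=3443754 / 245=14056.14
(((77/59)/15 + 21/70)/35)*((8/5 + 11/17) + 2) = 49457/1053150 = 0.05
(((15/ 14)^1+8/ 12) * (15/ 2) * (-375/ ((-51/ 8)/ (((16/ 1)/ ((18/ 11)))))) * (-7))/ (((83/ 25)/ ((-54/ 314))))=602250000/ 221527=2718.63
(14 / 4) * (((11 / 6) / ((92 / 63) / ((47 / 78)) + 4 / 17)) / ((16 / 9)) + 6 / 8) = 11370765 / 2855168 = 3.98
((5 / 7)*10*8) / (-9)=-400 / 63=-6.35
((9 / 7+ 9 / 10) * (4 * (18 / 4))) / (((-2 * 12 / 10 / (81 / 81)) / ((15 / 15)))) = -459 / 28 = -16.39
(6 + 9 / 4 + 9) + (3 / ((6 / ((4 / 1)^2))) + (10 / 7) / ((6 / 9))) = 767 / 28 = 27.39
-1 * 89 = -89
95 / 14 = 6.79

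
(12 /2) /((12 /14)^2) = 49 /6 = 8.17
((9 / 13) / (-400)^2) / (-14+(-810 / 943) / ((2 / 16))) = -8487 / 40938560000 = -0.00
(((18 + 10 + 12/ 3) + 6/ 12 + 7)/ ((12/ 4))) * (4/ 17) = 3.10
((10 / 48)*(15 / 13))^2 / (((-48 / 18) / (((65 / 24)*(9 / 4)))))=-0.13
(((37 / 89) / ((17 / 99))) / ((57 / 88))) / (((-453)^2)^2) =35816 / 403519087042569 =0.00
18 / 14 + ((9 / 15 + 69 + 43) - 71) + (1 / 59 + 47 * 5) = 573869 / 2065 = 277.90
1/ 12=0.08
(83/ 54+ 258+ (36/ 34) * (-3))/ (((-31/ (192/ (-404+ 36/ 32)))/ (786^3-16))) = 29255093660149760/ 15286689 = 1913762598.31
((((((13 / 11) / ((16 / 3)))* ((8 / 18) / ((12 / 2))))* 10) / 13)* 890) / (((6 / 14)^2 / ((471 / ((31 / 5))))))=85584625 / 18414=4647.80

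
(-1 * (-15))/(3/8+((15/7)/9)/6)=7560/209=36.17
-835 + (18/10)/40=-166991/200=-834.96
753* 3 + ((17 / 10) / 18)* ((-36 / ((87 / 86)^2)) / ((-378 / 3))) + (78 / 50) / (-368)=9910312908007 / 4386992400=2259.02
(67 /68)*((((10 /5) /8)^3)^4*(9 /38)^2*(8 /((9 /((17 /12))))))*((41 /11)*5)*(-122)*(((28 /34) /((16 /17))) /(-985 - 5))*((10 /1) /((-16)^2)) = 5864845 /18010412779831296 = 0.00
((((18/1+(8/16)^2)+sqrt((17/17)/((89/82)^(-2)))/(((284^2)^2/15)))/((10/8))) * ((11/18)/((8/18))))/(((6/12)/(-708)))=-18954661496442573/666802509440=-28426.20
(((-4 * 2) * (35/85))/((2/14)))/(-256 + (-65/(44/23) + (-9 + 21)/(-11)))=17248/217719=0.08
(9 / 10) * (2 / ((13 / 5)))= 9 / 13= 0.69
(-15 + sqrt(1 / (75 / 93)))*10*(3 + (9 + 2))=-2100 + 28*sqrt(31)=-1944.10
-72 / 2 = -36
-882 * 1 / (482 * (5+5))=-441 / 2410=-0.18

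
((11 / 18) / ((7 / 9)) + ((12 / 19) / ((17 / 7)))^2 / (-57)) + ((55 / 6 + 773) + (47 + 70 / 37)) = 1281212230589 / 1540209027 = 831.84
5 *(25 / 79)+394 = 31251 / 79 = 395.58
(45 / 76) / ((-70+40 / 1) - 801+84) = -5 / 6308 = -0.00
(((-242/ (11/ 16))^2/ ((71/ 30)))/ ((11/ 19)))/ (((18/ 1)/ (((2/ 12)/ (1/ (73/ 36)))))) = 9764480/ 5751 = 1697.88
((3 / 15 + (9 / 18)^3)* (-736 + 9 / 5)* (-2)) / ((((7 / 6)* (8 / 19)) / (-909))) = -2472671799 / 2800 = -883097.07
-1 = -1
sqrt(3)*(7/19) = 7*sqrt(3)/19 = 0.64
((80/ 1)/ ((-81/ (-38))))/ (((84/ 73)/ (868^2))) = 5971423360/ 243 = 24573758.68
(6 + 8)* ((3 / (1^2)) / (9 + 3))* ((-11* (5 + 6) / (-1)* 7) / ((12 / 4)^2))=329.39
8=8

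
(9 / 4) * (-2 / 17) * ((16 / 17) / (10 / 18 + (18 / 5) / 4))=-6480 / 37859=-0.17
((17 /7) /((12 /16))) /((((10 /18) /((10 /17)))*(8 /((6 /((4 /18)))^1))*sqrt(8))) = 81*sqrt(2) /28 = 4.09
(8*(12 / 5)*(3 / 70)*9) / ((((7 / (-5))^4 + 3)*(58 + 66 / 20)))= 81000 / 4587079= 0.02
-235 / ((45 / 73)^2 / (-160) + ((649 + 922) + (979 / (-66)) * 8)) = -120222240 / 742989281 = -0.16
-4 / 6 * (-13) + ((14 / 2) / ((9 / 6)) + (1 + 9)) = 70 / 3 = 23.33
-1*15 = -15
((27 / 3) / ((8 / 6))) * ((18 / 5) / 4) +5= 443 / 40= 11.08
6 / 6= 1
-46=-46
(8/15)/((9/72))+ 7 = 169/15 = 11.27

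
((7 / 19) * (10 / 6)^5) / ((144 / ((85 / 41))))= 0.07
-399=-399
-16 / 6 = -8 / 3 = -2.67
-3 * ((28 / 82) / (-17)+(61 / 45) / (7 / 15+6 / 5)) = -41467 / 17425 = -2.38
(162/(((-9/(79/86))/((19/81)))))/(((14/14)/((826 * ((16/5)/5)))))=-19837216/9675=-2050.36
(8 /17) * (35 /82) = 140 /697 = 0.20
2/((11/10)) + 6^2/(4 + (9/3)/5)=2440/253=9.64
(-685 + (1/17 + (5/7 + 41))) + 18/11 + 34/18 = -7536325/11781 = -639.70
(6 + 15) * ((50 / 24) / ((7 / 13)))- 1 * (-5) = 345 / 4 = 86.25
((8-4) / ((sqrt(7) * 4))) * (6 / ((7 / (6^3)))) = 1296 * sqrt(7) / 49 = 69.98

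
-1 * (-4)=4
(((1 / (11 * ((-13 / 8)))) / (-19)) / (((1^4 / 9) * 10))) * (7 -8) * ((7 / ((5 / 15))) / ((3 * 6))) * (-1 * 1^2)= 0.00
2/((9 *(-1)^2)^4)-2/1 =-13120/6561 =-2.00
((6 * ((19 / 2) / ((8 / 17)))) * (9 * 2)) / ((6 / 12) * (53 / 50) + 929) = 218025 / 92953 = 2.35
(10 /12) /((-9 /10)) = -25 /27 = -0.93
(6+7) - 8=5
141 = 141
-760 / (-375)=152 / 75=2.03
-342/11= -31.09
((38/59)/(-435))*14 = -532/25665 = -0.02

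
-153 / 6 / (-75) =17 / 50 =0.34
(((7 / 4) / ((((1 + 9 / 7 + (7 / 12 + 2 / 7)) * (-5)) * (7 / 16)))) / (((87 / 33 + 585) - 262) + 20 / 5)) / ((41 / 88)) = -23232 / 14070175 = -0.00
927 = 927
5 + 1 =6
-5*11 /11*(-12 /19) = 60 /19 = 3.16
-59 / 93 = -0.63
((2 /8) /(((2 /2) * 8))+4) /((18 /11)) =473 /192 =2.46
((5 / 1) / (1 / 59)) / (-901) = -295 / 901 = -0.33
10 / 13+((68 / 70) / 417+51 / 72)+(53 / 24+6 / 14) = 3124403 / 758940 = 4.12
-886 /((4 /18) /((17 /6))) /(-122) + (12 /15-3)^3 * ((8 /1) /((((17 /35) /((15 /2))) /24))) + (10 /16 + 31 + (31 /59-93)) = -77179769027 /2447320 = -31536.44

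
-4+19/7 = -9/7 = -1.29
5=5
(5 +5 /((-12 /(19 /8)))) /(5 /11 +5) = 847 /1152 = 0.74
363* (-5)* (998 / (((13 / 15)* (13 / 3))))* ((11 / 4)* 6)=-1344942225 / 169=-7958238.02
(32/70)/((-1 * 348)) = -4/3045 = -0.00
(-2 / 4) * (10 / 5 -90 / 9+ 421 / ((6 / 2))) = -397 / 6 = -66.17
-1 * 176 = -176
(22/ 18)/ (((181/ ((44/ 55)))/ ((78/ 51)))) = 1144/ 138465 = 0.01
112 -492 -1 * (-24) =-356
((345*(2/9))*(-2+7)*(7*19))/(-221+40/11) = -1682450/7173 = -234.55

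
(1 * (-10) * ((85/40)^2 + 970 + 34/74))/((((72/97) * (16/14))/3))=-7838175695/227328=-34479.59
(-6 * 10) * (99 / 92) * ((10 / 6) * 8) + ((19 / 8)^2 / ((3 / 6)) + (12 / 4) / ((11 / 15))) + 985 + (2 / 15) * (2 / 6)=50839777 / 364320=139.55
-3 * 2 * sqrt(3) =-6 * sqrt(3) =-10.39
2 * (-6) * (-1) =12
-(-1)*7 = 7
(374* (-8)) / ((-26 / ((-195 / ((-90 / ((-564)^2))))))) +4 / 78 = 3093165506 / 39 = 79311936.05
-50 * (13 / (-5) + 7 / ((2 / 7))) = -1095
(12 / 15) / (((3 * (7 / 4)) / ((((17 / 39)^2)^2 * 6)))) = 0.03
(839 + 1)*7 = 5880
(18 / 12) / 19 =3 / 38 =0.08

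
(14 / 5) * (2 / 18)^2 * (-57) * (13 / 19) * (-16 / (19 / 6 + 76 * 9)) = 832 / 26505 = 0.03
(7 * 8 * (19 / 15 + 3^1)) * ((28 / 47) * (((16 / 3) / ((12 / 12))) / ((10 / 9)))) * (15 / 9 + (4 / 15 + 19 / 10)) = 2619.12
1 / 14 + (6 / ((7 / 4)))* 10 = 481 / 14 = 34.36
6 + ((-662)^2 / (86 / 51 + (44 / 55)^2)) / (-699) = -91053616 / 345539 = -263.51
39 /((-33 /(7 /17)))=-91 /187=-0.49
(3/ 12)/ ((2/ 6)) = 0.75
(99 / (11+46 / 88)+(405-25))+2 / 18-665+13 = -400475 / 1521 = -263.30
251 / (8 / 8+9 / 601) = 150851 / 610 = 247.30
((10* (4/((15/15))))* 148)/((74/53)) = 4240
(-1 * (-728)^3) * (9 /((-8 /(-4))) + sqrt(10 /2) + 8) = 385828352 * sqrt(5) + 4822854400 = 5685592822.72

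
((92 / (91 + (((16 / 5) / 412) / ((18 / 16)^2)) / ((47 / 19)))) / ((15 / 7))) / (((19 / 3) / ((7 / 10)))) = 883840734 / 16949892305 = 0.05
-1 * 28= -28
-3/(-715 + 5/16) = 48/11435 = 0.00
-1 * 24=-24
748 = 748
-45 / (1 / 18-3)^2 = -14580 / 2809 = -5.19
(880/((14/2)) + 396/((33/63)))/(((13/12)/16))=13022.24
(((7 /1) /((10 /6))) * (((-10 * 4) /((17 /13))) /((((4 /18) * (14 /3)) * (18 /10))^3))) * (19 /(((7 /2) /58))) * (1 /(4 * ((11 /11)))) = -72525375 /46648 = -1554.74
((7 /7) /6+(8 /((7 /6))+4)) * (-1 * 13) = -6019 /42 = -143.31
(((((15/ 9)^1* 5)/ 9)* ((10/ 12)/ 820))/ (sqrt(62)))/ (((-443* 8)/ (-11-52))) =175* sqrt(62)/ 648637056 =0.00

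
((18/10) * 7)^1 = 63/5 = 12.60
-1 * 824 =-824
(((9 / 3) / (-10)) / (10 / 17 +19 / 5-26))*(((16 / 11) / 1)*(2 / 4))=204 / 20207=0.01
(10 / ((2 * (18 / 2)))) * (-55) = -275 / 9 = -30.56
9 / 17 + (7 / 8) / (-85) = 0.52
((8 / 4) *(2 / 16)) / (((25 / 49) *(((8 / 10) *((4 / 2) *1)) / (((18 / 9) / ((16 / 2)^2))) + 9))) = 0.01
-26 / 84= -13 / 42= -0.31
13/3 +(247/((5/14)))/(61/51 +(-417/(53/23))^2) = 11785967041/2706647700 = 4.35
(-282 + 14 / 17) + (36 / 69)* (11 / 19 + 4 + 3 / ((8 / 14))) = -2050763 / 7429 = -276.05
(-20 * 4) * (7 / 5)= -112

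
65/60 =13/12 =1.08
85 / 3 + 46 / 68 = 2959 / 102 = 29.01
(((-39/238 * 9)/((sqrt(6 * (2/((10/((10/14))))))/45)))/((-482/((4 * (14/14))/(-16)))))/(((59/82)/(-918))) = 5828355 * sqrt(42)/796264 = 47.44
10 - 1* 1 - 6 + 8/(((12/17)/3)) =37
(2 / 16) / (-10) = -1 / 80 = -0.01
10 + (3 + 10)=23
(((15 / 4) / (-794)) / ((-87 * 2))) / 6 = 5 / 1105248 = 0.00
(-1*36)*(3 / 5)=-108 / 5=-21.60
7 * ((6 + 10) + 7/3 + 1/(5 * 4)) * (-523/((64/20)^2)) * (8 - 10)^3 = 20190415/384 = 52579.21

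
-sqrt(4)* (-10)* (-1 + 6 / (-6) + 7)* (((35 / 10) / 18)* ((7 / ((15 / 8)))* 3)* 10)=19600 / 9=2177.78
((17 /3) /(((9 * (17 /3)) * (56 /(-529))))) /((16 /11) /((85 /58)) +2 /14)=-494615 /535032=-0.92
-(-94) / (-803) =-94 / 803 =-0.12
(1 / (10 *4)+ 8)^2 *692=17826093 / 400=44565.23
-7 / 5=-1.40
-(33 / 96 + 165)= -5291 / 32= -165.34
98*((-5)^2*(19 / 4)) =11637.50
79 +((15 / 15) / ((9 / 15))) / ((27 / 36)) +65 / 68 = 50293 / 612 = 82.18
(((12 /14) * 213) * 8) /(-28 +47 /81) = -828144 /15547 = -53.27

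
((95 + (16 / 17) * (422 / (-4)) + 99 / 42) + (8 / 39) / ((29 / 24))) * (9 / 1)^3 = -115593885 / 89726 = -1288.30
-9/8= -1.12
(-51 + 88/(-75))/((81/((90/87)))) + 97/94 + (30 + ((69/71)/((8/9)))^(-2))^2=1928243753935873501/2027039709408030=951.26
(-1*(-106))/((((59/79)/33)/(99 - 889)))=-218310180/59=-3700172.54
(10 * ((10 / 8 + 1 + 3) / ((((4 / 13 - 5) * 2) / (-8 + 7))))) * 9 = 12285 / 244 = 50.35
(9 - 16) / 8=-7 / 8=-0.88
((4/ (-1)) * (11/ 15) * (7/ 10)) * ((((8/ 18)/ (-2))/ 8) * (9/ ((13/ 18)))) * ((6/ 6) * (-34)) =-7854/ 325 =-24.17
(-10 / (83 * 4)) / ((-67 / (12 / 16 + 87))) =1755 / 44488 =0.04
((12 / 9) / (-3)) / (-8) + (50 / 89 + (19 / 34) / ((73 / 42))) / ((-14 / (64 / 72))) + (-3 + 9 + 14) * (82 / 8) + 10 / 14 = 2862830735 / 13916574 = 205.71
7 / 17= 0.41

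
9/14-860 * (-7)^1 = 6020.64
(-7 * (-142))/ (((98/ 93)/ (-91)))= -85839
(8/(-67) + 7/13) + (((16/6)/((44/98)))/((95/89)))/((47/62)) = 995791813/128337495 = 7.76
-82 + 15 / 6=-159 / 2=-79.50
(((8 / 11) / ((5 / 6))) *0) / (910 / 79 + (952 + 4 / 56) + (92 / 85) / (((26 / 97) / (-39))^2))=0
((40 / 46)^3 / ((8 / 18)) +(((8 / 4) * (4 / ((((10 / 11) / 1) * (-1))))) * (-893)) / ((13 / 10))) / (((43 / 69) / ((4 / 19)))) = 11476386336 / 5618509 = 2042.60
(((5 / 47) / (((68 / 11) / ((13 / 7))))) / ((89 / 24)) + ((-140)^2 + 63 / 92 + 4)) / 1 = 897806422967 / 45795484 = 19604.69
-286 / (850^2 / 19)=-2717 / 361250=-0.01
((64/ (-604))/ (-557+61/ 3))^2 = 576/ 14775618025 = 0.00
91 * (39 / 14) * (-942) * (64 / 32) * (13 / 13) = -477594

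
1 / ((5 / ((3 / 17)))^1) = 3 / 85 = 0.04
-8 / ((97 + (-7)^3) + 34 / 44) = 176 / 5395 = 0.03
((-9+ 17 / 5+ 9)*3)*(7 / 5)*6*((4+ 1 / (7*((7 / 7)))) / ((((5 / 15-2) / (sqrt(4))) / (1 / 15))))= -17748 / 625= -28.40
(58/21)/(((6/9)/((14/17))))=58/17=3.41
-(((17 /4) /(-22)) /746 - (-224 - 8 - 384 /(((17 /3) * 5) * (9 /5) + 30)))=-419621557 /1772496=-236.74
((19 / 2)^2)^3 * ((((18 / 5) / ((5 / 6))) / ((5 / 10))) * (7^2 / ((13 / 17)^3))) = 305793474866019 / 439400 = 695934171.29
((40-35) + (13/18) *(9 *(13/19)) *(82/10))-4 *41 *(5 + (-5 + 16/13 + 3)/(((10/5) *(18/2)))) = -17150957/22230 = -771.52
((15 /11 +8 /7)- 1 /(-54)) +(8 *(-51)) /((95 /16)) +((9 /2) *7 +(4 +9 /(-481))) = -2917398487 /94999905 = -30.71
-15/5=-3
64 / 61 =1.05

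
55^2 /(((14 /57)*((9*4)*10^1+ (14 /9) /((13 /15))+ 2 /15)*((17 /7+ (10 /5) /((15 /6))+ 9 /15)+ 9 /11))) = 168114375 /22956448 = 7.32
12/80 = 3/20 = 0.15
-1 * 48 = -48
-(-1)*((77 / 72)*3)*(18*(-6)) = -693 / 2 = -346.50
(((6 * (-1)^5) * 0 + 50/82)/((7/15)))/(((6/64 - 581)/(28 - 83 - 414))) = 804000/762149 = 1.05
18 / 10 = 9 / 5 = 1.80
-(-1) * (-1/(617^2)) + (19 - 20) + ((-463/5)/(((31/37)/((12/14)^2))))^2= 144768770950190734/21959673793225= 6592.48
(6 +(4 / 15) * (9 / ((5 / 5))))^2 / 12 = 147 / 25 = 5.88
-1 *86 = -86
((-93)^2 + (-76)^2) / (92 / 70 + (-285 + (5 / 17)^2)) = -50.86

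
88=88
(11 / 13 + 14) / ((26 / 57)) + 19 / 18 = 51110 / 1521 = 33.60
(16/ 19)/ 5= 0.17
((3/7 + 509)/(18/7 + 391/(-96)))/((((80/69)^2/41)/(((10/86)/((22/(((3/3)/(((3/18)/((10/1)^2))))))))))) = -32816.60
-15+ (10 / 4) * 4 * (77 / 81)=-445 / 81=-5.49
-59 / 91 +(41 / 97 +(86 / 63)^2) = 8196892 / 5004909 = 1.64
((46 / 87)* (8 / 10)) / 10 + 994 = 2162042 / 2175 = 994.04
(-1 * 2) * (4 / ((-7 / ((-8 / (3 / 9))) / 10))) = -274.29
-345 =-345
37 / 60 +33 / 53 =3941 / 3180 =1.24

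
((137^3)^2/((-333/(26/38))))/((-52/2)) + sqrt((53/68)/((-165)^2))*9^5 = 19683*sqrt(901)/1870 + 6611856250609/12654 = 522511478.47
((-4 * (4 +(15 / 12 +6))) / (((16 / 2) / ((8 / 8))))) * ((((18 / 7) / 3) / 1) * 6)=-405 / 14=-28.93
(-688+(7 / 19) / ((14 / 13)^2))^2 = 133844027409 / 283024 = 472906.99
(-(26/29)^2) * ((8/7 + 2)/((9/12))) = -59488/17661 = -3.37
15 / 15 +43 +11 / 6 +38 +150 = 1403 / 6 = 233.83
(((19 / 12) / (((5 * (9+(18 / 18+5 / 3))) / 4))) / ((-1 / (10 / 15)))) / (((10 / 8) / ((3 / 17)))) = -152 / 14875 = -0.01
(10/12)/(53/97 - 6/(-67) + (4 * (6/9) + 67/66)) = 0.19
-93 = -93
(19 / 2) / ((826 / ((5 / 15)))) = 19 / 4956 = 0.00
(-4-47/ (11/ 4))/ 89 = -232/ 979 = -0.24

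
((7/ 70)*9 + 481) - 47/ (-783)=3773747/ 7830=481.96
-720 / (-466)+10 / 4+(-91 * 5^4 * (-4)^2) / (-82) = 212107285 / 19106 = 11101.61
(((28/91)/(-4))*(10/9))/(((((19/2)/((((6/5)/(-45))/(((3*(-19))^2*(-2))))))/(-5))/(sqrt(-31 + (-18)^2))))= 4*sqrt(293)/21667581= 0.00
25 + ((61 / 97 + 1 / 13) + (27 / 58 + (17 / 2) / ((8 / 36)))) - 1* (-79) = 20979095 / 146276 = 143.42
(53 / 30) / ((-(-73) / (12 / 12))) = 0.02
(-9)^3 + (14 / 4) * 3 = -1437 / 2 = -718.50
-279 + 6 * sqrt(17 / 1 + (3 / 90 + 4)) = -279 + sqrt(18930) / 5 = -251.48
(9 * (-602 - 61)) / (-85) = 351 / 5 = 70.20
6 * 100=600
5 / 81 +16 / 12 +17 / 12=911 / 324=2.81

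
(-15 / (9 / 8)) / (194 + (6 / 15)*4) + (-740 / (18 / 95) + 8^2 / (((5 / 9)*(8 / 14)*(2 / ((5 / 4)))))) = -1848236 / 489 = -3779.62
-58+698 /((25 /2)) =-54 /25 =-2.16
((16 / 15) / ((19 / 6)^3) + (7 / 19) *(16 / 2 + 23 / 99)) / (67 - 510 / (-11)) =0.03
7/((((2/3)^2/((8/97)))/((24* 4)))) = 12096/97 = 124.70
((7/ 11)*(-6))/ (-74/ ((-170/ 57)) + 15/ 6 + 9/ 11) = -7140/ 52603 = -0.14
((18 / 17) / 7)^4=104976 / 200533921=0.00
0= 0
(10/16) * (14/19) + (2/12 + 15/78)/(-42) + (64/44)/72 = 15395/32604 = 0.47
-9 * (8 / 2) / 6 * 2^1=-12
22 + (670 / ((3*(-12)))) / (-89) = 35579 / 1602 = 22.21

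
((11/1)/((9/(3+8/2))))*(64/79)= 4928/711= 6.93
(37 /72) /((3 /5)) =185 /216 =0.86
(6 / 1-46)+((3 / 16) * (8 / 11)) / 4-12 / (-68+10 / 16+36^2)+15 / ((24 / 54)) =-5384911 / 864952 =-6.23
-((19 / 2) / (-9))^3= 6859 / 5832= 1.18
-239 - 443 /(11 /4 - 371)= -350275 /1473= -237.80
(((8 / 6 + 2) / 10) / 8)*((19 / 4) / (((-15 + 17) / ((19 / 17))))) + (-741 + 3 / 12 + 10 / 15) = -2415271 / 3264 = -739.97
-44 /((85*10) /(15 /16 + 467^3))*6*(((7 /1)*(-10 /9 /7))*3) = 17925171253 /170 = 105442183.84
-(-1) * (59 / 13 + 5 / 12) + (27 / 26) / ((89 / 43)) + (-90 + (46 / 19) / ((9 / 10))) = -64777549 / 791388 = -81.85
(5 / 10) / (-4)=-1 / 8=-0.12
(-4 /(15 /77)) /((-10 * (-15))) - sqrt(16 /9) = -1654 /1125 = -1.47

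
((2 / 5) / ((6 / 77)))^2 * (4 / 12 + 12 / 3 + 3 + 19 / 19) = 5929 / 27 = 219.59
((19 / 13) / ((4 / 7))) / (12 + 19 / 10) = 665 / 3614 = 0.18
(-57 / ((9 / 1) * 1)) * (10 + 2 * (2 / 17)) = -1102 / 17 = -64.82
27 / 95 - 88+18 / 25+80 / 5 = -71.00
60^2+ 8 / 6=10804 / 3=3601.33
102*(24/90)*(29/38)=1972/95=20.76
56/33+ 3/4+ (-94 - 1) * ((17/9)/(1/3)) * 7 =-165699/44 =-3765.89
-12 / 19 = -0.63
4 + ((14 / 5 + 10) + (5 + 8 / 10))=113 / 5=22.60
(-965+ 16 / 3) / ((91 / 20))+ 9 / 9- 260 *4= -341227 / 273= -1249.92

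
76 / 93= 0.82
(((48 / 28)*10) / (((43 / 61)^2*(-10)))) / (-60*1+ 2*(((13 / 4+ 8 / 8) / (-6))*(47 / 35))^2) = 2250460800 / 37959228551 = 0.06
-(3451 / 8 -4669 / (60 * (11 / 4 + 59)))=-12748603 / 29640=-430.11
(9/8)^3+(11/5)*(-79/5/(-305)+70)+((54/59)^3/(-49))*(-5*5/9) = 6112504693803763/39288181184000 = 155.58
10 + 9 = 19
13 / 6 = 2.17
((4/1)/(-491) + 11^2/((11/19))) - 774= -277419/491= -565.01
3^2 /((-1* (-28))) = 9 /28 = 0.32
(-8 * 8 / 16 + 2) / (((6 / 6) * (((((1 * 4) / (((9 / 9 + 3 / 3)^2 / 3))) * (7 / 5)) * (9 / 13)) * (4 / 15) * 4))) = -0.64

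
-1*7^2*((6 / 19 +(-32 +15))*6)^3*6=2022920745552 / 6859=294929398.68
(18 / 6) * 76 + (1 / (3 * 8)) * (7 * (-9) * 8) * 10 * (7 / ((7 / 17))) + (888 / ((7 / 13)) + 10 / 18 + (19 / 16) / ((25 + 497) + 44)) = -965504243 / 570528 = -1692.30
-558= -558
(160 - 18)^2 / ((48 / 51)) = 85697 / 4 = 21424.25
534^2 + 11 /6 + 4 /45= 285157.92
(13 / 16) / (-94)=-13 / 1504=-0.01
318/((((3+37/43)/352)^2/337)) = 6137892355584/6889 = 890970003.71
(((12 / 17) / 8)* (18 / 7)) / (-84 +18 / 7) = -9 / 3230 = -0.00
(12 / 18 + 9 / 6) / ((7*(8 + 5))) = 1 / 42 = 0.02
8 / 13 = 0.62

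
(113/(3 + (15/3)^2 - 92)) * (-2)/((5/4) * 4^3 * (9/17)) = 1921/23040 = 0.08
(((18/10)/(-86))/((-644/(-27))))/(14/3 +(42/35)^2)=-3645/25365872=-0.00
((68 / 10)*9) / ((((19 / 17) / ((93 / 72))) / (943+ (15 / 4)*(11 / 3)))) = 102858279 / 1520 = 67669.92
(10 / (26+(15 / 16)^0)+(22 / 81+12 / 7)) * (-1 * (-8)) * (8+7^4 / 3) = 25918400 / 1701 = 15237.15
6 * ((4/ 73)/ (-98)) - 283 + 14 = -962225/ 3577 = -269.00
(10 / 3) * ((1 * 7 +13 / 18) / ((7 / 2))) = 7.35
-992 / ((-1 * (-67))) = -992 / 67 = -14.81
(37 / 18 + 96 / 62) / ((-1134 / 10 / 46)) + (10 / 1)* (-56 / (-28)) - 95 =-12095740 / 158193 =-76.46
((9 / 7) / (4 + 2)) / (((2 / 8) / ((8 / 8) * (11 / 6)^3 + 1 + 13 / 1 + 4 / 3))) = 18.42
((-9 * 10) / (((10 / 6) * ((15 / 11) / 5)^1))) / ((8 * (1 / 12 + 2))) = -297 / 25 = -11.88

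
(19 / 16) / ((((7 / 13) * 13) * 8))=19 / 896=0.02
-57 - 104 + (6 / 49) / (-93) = -244561 / 1519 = -161.00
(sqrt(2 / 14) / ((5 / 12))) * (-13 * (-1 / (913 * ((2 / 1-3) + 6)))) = 156 * sqrt(7) / 159775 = 0.00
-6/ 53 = -0.11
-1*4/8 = -1/2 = -0.50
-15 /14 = -1.07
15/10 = 3/2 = 1.50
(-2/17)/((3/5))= -0.20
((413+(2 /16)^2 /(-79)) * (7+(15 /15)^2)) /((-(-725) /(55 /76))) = 22969397 /6964640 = 3.30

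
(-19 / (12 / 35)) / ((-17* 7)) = 95 / 204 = 0.47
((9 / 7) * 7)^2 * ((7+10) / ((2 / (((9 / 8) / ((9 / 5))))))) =6885 / 16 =430.31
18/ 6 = 3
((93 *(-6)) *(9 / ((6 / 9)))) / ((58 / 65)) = -489645 / 58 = -8442.16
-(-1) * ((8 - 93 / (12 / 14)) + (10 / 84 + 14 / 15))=-10442 / 105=-99.45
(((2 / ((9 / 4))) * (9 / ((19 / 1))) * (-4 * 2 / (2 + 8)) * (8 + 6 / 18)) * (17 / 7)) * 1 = -2720 / 399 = -6.82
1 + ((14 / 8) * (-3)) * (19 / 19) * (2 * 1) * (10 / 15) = -6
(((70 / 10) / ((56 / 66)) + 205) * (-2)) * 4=-1706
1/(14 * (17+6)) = 1/322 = 0.00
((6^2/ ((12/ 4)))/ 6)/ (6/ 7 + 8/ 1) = 7/ 31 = 0.23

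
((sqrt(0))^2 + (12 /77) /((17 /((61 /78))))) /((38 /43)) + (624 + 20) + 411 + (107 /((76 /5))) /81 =110528221807 /104756652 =1055.10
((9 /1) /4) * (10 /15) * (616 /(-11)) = -84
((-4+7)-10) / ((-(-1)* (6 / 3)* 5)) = -7 / 10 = -0.70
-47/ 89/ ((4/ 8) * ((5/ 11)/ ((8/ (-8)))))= 1034/ 445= 2.32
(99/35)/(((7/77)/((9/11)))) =891/35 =25.46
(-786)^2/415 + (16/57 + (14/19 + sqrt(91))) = sqrt(91) + 35238442/23655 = 1499.22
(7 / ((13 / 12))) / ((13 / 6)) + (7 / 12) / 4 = 25375 / 8112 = 3.13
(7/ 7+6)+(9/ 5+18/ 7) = 398/ 35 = 11.37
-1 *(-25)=25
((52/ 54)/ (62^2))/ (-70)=-13/ 3632580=-0.00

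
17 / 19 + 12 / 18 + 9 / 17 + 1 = 2995 / 969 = 3.09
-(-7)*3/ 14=3/ 2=1.50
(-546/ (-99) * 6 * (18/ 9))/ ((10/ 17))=6188/ 55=112.51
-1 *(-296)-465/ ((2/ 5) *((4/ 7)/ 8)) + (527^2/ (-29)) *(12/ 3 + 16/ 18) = -16390595/ 261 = -62799.21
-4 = -4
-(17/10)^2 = -289/100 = -2.89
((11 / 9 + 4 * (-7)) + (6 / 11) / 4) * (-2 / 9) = 5275 / 891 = 5.92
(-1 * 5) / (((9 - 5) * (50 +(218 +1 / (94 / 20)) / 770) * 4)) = -0.01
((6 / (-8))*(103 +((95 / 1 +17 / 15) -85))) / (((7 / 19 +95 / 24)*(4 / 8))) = -390336 / 9865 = -39.57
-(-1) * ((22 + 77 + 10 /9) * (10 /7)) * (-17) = -153170 /63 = -2431.27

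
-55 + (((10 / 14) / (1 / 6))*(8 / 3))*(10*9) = 6815 / 7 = 973.57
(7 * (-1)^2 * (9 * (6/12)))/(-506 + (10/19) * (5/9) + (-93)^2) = 1539/397858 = 0.00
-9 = -9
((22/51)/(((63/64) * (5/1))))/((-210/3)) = -704/562275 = -0.00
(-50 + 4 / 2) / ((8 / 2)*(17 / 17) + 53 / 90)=-4320 / 413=-10.46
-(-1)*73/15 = 73/15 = 4.87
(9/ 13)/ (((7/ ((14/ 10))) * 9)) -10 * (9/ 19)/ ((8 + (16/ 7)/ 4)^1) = -1327/ 2470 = -0.54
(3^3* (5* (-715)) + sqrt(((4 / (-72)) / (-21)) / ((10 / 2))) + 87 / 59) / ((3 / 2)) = -3796592 / 59 + sqrt(210) / 945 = -64349.00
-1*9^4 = -6561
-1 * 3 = -3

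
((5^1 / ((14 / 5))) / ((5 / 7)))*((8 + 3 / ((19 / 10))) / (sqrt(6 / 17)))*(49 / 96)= 22295*sqrt(102) / 10944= 20.57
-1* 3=-3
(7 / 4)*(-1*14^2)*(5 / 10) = -343 / 2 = -171.50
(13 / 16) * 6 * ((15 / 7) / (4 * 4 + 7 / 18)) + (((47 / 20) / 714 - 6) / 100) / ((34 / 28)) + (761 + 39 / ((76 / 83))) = 10942236163849 / 13606698000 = 804.18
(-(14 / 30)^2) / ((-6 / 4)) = 98 / 675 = 0.15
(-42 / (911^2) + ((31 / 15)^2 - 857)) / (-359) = 159231972194 / 67036868775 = 2.38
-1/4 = -0.25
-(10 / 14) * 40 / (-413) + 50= 144750 / 2891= 50.07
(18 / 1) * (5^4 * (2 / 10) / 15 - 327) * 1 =-5736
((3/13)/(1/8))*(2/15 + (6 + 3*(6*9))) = 1552/5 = 310.40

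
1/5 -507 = -2534/5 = -506.80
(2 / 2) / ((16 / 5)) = 5 / 16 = 0.31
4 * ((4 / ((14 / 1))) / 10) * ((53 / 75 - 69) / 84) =-5122 / 55125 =-0.09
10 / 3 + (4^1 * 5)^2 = 1210 / 3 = 403.33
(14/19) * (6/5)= 84/95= 0.88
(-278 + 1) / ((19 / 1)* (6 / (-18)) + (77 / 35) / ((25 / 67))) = 103875 / 164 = 633.38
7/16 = 0.44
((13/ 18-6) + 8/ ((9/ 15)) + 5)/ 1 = 235/ 18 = 13.06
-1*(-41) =41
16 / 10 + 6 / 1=38 / 5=7.60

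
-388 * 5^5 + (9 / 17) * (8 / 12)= -20612494 / 17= -1212499.65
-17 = -17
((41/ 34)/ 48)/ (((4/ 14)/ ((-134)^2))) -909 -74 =486215/ 816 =595.85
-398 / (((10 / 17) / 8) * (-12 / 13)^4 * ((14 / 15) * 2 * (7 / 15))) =-483109315 / 56448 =-8558.48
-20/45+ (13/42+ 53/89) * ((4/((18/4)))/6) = -15662/50463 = -0.31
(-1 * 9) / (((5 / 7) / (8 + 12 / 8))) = -1197 / 10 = -119.70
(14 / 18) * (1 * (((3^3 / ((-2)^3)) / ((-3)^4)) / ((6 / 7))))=-49 / 1296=-0.04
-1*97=-97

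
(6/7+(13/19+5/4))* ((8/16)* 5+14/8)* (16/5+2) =65637/1064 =61.69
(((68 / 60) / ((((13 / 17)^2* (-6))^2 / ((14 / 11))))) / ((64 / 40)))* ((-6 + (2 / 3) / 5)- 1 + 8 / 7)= -853334057 / 2035828080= -0.42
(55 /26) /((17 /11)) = 605 /442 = 1.37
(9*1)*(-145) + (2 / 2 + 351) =-953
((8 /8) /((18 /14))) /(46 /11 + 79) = 77 /8235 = 0.01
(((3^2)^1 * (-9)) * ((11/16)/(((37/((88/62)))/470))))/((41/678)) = -780796665/47027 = -16603.16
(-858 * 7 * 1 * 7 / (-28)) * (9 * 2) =27027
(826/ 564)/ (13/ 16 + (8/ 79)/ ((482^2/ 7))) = 15160070296/ 8410566951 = 1.80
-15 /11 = -1.36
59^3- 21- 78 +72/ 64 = 1642249/ 8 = 205281.12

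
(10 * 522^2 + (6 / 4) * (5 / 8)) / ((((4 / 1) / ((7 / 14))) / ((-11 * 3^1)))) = -1438716015 / 128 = -11239968.87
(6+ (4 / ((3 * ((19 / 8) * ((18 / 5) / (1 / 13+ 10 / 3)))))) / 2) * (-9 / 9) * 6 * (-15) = 65980 / 117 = 563.93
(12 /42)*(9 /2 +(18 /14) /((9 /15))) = 93 /49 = 1.90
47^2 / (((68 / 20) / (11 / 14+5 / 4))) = 629565 / 476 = 1322.62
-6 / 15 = -2 / 5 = -0.40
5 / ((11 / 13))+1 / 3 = 206 / 33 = 6.24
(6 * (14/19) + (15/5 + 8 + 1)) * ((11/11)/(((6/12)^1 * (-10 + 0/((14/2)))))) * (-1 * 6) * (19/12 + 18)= 7332/19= 385.89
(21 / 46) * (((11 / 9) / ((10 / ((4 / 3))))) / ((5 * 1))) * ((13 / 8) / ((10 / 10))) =1001 / 41400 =0.02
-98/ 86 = -49/ 43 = -1.14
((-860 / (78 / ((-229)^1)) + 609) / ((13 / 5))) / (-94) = -611105 / 47658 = -12.82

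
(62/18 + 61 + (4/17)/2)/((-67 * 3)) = -9878/30753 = -0.32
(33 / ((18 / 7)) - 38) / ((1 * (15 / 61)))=-9211 / 90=-102.34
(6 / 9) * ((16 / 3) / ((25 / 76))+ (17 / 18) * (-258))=-34118 / 225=-151.64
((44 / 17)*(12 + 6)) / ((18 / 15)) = 660 / 17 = 38.82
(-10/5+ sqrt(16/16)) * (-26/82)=13/41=0.32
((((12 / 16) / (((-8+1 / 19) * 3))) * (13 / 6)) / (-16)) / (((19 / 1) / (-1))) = -13 / 57984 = -0.00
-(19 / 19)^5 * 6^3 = -216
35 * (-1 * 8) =-280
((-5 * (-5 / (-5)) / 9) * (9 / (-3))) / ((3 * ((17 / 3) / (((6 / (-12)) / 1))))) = -5 / 102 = -0.05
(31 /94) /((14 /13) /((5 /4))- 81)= -2015 /489646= -0.00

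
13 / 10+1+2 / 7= 181 / 70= 2.59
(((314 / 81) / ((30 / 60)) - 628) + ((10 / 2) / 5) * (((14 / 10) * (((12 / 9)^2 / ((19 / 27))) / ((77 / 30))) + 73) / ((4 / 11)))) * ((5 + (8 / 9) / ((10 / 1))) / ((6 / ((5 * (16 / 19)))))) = -1172065510 / 789507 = -1484.55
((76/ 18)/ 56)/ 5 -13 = -16361/ 1260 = -12.98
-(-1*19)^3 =6859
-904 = -904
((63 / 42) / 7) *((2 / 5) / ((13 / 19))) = 57 / 455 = 0.13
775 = 775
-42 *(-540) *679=15399720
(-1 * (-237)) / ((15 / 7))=553 / 5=110.60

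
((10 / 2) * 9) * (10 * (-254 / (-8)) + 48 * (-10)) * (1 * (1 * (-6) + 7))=-14625 / 2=-7312.50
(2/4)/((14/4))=1/7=0.14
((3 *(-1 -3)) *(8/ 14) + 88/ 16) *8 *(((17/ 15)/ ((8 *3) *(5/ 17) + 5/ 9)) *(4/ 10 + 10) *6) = -20558304/ 203875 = -100.84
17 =17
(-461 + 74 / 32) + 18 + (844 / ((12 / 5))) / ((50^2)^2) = -826288957 / 1875000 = -440.69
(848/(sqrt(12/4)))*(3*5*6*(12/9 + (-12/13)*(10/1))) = -2611840*sqrt(3)/13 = -347987.66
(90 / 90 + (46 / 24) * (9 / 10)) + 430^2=7396109 / 40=184902.72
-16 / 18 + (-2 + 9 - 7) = -8 / 9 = -0.89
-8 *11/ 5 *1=-88/ 5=-17.60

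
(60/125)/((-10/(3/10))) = -9/625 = -0.01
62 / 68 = 31 / 34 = 0.91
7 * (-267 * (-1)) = 1869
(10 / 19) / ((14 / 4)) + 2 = 286 / 133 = 2.15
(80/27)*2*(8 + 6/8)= 1400/27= 51.85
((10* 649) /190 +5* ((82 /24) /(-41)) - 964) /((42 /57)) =-212099 /168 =-1262.49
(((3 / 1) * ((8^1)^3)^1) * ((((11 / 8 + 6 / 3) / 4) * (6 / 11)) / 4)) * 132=23328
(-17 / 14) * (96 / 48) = -17 / 7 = -2.43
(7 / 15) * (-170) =-238 / 3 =-79.33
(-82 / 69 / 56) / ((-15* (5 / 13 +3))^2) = -6929 / 841579200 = -0.00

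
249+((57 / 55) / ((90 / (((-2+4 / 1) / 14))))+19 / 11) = 2895919 / 11550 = 250.73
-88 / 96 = -11 / 12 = -0.92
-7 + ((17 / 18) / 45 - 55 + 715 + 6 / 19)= 10054853 / 15390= 653.34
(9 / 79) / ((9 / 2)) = 2 / 79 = 0.03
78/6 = 13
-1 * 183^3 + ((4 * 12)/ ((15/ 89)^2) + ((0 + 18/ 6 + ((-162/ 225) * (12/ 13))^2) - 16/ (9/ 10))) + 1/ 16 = -93188802310111/ 15210000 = -6126811.46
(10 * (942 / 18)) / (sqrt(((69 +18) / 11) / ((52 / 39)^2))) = 6280 * sqrt(957) / 783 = 248.12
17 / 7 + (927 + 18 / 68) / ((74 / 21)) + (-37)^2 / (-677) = 3142381329 / 11923324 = 263.55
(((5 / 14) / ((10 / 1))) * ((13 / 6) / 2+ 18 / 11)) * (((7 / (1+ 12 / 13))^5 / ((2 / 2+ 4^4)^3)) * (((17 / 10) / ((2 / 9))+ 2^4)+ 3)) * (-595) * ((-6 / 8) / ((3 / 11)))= 20299135407636449 / 127309447500000000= 0.16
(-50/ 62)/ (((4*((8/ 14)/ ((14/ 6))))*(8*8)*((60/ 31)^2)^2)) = -1459759/ 1592524800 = -0.00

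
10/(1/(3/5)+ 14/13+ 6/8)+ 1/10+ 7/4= 10273/2180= 4.71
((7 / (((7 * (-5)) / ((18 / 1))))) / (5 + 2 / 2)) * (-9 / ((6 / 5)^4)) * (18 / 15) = 25 / 8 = 3.12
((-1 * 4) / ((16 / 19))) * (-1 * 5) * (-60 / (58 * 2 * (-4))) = 1425 / 464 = 3.07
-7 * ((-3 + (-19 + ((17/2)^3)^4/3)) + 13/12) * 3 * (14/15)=-28548489611664113/30720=-929312812879.69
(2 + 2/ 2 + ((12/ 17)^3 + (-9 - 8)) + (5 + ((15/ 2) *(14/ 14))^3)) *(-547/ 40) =-8884080261/ 1572160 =-5650.88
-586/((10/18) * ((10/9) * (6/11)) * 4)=-87021/200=-435.10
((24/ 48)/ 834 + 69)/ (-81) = -115093/ 135108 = -0.85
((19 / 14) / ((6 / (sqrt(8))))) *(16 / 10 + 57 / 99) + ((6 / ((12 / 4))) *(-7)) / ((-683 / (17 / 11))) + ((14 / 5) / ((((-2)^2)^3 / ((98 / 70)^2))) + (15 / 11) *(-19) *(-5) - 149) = -581119041 / 30052000 + 6821 *sqrt(2) / 6930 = -17.95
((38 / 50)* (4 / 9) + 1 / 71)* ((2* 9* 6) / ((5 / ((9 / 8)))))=151767 / 17750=8.55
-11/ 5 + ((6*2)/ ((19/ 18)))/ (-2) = -749/ 95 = -7.88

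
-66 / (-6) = 11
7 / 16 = 0.44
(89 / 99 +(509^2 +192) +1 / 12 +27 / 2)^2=10542739443132649 / 156816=67229998489.52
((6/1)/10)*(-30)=-18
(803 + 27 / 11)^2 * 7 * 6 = 3296983200 / 121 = 27247795.04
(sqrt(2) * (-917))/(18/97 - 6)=88949 * sqrt(2)/564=223.04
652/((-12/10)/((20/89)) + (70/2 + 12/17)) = 554200/25811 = 21.47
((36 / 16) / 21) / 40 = 3 / 1120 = 0.00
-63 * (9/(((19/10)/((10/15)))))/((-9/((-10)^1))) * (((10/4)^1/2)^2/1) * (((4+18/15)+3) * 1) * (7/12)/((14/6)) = -107625/152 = -708.06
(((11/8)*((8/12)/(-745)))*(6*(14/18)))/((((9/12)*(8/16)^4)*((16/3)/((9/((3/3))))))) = -0.21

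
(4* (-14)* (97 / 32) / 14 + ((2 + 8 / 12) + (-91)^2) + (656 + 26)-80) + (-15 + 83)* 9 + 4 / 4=9486.54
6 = 6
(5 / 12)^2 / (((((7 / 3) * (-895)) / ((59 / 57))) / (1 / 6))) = -295 / 20569248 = -0.00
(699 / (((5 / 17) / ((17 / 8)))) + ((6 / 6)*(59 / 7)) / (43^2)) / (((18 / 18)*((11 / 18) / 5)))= 2139243327 / 51772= 41320.47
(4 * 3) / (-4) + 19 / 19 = -2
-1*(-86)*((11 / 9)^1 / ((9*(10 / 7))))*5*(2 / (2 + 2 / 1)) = 3311 / 162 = 20.44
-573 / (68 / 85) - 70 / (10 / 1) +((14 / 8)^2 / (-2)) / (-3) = -69383 / 96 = -722.74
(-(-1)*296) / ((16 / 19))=703 / 2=351.50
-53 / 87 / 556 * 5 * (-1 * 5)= 1325 / 48372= 0.03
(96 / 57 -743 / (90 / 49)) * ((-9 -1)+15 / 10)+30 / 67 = 784706167 / 229140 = 3424.57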